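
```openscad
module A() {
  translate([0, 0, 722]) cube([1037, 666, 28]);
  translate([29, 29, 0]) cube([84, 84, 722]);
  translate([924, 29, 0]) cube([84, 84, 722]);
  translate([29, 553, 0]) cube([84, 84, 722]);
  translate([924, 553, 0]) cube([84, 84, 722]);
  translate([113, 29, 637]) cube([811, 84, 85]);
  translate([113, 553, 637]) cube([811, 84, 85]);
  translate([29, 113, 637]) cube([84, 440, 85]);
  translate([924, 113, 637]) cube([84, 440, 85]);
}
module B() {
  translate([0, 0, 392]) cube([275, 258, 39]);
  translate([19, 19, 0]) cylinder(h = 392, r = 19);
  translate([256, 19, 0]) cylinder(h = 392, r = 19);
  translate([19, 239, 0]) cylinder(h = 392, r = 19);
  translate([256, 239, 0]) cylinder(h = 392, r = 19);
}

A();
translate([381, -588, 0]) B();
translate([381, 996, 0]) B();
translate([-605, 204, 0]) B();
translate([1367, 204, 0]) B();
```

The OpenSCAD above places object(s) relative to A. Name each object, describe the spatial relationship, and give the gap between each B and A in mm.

Each stool's nearest face is 330 mm from the table's bounding box.

A is a table. B is a stool. Four stools sit around the table at the −y, +y, −x, +x sides. The gap between each stool and the table is 330 mm.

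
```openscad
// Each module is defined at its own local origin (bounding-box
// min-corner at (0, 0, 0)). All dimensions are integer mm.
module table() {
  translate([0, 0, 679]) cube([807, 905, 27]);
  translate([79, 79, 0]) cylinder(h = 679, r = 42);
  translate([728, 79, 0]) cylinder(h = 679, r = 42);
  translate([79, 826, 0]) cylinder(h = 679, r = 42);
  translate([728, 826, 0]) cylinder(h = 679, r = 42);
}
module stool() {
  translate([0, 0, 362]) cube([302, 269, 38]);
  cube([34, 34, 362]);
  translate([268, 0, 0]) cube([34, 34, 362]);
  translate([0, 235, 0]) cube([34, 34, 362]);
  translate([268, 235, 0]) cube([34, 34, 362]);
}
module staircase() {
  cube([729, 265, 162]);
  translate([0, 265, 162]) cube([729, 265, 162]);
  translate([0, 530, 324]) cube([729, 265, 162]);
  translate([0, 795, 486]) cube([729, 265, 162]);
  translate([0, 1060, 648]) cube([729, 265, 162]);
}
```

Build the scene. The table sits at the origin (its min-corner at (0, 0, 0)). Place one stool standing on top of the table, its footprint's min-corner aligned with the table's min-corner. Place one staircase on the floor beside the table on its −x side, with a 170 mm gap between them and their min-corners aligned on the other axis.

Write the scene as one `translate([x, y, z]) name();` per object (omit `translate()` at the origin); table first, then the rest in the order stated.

table();
translate([0, 0, 706]) stool();
translate([-899, 0, 0]) staircase();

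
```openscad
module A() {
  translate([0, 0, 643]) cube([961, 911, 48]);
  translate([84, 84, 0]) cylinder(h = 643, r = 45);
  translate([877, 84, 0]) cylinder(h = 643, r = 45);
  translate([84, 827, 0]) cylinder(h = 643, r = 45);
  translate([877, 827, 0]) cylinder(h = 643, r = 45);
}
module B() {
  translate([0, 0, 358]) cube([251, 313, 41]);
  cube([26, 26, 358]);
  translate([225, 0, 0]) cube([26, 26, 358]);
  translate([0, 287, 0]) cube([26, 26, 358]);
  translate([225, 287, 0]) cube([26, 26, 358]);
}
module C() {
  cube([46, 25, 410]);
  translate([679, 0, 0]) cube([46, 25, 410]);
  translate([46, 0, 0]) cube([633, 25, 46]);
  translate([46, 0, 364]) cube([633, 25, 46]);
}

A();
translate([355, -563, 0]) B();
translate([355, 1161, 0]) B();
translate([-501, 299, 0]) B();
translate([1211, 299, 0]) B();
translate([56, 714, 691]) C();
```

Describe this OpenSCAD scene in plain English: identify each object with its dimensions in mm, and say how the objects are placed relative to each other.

A is a table: top 961 mm (x) × 911 mm (y), 48 mm thick, upper face at z = 691 mm, on four round legs of 90 mm diameter, each leg's bounding box inset 39 mm from the nearest pair of top edges, running from z = 0 to the bottom of the top.

B is a four-legged stool. The seat is 251×313 mm, 41 mm thick, top at z = 399 mm. It stands on four square legs, each 26×26 mm in cross-section, from z = 0 to the seat underside, each flush with a corner of the seat.

C is a rectangular picture frame lying in the x–z plane (depth along y). The opening is 633 mm wide (x) by 318 mm tall (z), surrounded by a border 46 mm wide on all four sides. The frame is 25 mm deep and is made of two full-height vertical stiles with two horizontal rails fitted between them.

Four stools sit around the table at the −y, +y, −x, +x sides. The picture frame is on top of the table.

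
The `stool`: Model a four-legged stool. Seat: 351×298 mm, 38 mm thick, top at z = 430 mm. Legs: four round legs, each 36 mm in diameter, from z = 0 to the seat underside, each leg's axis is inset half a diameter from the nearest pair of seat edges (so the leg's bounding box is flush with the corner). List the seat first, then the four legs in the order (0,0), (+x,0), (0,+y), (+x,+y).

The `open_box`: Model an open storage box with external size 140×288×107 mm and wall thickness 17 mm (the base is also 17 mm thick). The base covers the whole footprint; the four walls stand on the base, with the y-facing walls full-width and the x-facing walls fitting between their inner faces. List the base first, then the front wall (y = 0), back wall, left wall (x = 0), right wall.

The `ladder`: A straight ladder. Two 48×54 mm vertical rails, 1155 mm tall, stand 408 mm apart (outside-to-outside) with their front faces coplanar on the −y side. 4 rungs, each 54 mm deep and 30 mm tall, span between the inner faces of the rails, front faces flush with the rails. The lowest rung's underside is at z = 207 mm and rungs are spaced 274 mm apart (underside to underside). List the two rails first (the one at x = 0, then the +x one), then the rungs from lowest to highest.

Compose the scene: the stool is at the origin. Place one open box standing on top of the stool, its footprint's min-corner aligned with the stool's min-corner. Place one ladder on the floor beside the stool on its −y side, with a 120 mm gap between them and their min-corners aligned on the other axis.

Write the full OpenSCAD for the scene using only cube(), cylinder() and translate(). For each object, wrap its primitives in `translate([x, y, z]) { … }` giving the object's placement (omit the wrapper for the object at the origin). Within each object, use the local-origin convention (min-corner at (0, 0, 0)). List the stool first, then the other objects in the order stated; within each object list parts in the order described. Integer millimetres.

translate([0, 0, 392]) cube([351, 298, 38]);
translate([18, 18, 0]) cylinder(h = 392, r = 18);
translate([333, 18, 0]) cylinder(h = 392, r = 18);
translate([18, 280, 0]) cylinder(h = 392, r = 18);
translate([333, 280, 0]) cylinder(h = 392, r = 18);
translate([0, 0, 430]) {
  cube([140, 288, 17]);
  translate([0, 0, 17]) cube([140, 17, 90]);
  translate([0, 271, 17]) cube([140, 17, 90]);
  translate([0, 17, 17]) cube([17, 254, 90]);
  translate([123, 17, 17]) cube([17, 254, 90]);
}
translate([0, -174, 0]) {
  cube([48, 54, 1155]);
  translate([360, 0, 0]) cube([48, 54, 1155]);
  translate([48, 0, 207]) cube([312, 54, 30]);
  translate([48, 0, 481]) cube([312, 54, 30]);
  translate([48, 0, 755]) cube([312, 54, 30]);
  translate([48, 0, 1029]) cube([312, 54, 30]);
}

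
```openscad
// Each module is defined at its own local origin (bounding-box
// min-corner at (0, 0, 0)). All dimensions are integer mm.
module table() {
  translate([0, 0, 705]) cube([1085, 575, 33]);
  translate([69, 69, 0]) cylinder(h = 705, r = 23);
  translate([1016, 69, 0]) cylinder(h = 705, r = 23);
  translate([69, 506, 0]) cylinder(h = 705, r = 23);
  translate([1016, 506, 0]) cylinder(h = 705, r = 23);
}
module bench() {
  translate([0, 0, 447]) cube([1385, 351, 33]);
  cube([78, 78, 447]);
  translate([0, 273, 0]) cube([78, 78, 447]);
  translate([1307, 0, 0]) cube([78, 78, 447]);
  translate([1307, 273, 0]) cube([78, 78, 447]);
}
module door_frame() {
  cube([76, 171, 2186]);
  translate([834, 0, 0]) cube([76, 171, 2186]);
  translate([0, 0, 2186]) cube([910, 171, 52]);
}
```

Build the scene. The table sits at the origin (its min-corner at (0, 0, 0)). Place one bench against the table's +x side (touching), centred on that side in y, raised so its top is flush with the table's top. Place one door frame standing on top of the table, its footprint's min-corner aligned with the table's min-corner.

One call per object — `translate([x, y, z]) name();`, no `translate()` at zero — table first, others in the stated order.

table();
translate([1085, 112, 258]) bench();
translate([0, 0, 738]) door_frame();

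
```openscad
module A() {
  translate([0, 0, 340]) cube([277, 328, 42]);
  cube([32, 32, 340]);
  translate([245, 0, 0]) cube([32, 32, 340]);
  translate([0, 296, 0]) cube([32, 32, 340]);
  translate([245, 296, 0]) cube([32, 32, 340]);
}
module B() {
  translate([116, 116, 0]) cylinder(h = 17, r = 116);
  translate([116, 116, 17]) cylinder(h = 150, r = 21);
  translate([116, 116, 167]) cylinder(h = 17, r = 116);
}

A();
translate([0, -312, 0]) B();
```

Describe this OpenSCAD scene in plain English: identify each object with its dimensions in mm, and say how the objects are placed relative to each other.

A is a four-legged stool. The seat is 277×328 mm, 42 mm thick, top at z = 382 mm. It stands on four square legs, each 32×32 mm in cross-section, from z = 0 to the seat underside, each flush with a corner of the seat.

B is a spool: two coaxial disc flanges of radius 116 mm and thickness 17 mm, joined by a core cylinder of radius 21 mm and height 150 mm. The lower flange rests on z = 0 and the three cylinders share a vertical axis.

The spool is on the floor beside the stool on its −y side.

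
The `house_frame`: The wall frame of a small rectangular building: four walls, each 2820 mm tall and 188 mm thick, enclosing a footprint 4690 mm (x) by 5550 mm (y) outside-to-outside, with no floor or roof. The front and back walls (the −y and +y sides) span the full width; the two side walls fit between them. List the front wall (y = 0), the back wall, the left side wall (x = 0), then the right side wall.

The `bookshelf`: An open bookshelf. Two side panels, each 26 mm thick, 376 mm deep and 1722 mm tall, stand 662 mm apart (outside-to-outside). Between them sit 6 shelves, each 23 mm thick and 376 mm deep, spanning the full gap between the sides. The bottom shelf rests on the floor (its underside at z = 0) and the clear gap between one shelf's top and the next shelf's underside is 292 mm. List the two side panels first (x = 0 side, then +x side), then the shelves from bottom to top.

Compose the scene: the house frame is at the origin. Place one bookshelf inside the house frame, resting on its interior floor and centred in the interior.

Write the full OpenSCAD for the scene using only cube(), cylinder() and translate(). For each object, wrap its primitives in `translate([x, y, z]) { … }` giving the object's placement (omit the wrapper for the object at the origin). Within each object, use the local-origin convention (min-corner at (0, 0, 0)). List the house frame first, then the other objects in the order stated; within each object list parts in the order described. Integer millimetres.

cube([4690, 188, 2820]);
translate([0, 5362, 0]) cube([4690, 188, 2820]);
translate([0, 188, 0]) cube([188, 5174, 2820]);
translate([4502, 188, 0]) cube([188, 5174, 2820]);
translate([2014, 2587, 0]) {
  cube([26, 376, 1722]);
  translate([636, 0, 0]) cube([26, 376, 1722]);
  translate([26, 0, 0]) cube([610, 376, 23]);
  translate([26, 0, 315]) cube([610, 376, 23]);
  translate([26, 0, 630]) cube([610, 376, 23]);
  translate([26, 0, 945]) cube([610, 376, 23]);
  translate([26, 0, 1260]) cube([610, 376, 23]);
  translate([26, 0, 1575]) cube([610, 376, 23]);
}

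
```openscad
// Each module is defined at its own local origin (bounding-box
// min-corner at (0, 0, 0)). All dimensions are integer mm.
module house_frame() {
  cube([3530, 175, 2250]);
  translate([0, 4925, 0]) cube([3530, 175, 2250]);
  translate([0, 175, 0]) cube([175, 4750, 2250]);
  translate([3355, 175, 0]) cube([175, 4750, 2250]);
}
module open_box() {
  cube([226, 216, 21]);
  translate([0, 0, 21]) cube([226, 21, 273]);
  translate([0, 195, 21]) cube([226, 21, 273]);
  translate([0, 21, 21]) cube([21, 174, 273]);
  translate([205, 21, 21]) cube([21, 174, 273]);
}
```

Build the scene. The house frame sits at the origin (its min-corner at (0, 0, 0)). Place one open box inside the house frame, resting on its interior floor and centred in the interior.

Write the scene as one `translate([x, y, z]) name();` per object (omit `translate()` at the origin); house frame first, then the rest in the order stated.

house_frame();
translate([1652, 2442, 0]) open_box();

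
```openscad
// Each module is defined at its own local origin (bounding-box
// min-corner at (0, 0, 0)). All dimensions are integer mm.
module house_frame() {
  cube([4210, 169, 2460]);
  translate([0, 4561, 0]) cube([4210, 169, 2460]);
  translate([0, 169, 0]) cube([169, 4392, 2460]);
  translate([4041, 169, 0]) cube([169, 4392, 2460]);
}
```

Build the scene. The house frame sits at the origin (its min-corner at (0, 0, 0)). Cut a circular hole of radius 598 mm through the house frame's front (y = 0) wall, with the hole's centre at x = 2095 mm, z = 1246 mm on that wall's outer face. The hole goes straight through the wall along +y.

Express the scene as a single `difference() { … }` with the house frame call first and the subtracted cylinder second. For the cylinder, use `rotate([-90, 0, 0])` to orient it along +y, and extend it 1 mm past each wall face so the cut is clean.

difference() {
  house_frame();
  translate([2095, -1, 1246]) rotate([-90, 0, 0]) cylinder(h = 171, r = 598);
}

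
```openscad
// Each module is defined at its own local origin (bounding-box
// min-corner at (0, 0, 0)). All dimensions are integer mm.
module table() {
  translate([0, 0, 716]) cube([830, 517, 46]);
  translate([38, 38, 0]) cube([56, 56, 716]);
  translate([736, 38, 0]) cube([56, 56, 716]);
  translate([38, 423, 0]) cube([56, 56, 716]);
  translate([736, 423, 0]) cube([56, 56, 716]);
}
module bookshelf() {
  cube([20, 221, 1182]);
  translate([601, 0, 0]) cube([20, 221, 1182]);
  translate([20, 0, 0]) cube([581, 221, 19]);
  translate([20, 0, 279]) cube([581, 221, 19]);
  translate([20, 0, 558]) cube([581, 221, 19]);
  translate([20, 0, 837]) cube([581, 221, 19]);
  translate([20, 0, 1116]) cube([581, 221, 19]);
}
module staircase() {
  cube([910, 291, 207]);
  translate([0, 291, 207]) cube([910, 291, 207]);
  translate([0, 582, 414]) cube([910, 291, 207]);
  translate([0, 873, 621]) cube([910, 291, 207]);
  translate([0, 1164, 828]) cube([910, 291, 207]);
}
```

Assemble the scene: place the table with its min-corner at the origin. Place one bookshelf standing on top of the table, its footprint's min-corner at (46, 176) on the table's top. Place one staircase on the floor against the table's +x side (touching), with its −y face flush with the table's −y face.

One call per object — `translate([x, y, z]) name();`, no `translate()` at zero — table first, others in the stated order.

table();
translate([46, 176, 762]) bookshelf();
translate([830, 0, 0]) staircase();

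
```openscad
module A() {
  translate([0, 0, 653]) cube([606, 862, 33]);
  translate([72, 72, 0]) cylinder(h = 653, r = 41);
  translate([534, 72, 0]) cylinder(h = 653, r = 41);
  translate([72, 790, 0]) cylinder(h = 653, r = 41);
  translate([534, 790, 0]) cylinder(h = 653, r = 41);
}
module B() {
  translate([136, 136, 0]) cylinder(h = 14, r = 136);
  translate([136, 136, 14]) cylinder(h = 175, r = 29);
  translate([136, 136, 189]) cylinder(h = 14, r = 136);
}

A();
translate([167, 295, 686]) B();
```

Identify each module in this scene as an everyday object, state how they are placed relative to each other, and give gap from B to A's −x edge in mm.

The spool's min-x is at 167; the table's min-x is 0; gap = 167 mm.

A is a table. B is a spool. The spool is on top of the table, centred. The gap from the spool to the table's −x edge is 167 mm.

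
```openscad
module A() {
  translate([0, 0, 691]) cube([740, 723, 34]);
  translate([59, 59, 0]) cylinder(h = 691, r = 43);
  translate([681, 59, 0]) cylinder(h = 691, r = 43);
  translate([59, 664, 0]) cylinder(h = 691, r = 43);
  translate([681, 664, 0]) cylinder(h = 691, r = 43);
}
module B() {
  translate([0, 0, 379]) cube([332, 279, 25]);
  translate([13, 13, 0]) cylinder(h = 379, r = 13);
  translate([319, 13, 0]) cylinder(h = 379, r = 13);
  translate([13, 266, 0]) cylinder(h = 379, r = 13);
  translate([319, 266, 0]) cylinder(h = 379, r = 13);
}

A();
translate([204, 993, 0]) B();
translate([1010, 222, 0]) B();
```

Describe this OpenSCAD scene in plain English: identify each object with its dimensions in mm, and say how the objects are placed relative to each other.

A is a table: top 740 mm (x) × 723 mm (y), 34 mm thick, upper face at z = 725 mm, on four round legs of 86 mm diameter, each leg's bounding box inset 16 mm from the nearest pair of top edges, running from z = 0 to the bottom of the top.

B is a simple wooden stool: a rectangular seat 332 mm (x) by 279 mm (y), 25 mm thick, top face at z = 404 mm, on four round legs, each 26 mm in diameter. The legs rest on z = 0, each leg's axis is inset half a diameter from the nearest pair of seat edges (so the leg's bounding box is flush with the corner).

Two stools sit around the table at the +y, +x sides.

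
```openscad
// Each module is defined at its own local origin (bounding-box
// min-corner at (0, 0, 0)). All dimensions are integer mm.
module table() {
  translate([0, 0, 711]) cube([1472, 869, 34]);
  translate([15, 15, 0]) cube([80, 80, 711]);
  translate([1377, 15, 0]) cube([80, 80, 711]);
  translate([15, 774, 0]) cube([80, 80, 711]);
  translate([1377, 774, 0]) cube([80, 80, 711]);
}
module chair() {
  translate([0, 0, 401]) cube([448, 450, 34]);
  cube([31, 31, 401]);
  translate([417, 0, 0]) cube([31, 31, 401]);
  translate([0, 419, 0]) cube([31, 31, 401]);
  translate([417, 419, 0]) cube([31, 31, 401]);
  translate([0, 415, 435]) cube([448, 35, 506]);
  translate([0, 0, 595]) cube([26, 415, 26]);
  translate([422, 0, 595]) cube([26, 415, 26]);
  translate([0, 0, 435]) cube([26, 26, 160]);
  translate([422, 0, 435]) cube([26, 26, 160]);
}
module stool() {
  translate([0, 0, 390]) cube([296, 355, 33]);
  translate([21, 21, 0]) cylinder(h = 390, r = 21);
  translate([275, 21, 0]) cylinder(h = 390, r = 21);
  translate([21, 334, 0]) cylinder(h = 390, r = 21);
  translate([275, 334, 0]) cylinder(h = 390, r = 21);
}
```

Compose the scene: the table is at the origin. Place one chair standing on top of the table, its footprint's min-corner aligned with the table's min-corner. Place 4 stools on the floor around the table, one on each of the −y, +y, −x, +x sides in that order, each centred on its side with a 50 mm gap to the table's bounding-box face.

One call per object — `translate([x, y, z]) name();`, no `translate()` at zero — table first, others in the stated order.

table();
translate([0, 0, 745]) chair();
translate([588, -405, 0]) stool();
translate([588, 919, 0]) stool();
translate([-346, 257, 0]) stool();
translate([1522, 257, 0]) stool();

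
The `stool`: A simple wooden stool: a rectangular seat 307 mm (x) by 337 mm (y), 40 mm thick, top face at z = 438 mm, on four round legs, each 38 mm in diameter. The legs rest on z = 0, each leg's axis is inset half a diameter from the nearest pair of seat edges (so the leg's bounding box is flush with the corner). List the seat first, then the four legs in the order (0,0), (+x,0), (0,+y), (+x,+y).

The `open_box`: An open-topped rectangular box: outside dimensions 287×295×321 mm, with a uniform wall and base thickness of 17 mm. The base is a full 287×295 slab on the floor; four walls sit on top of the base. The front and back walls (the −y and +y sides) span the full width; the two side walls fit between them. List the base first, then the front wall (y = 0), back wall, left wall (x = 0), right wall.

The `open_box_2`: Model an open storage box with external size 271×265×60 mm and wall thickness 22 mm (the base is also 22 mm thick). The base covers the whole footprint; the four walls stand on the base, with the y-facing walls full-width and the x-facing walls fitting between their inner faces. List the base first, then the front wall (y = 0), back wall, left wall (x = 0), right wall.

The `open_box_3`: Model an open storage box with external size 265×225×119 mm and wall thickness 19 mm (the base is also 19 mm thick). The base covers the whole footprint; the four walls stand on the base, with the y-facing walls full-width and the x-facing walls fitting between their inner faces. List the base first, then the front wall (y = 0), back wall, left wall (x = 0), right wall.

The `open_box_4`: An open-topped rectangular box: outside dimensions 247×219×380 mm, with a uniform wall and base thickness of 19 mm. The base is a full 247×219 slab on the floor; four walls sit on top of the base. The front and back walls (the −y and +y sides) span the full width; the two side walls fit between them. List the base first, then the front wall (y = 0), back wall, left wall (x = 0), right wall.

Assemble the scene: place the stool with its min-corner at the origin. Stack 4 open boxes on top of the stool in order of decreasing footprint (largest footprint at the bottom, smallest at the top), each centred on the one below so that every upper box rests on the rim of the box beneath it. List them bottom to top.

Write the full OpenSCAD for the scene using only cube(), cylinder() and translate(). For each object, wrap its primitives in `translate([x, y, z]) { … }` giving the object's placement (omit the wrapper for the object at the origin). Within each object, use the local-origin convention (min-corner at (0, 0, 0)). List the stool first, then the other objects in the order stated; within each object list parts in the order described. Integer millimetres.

translate([0, 0, 398]) cube([307, 337, 40]);
translate([19, 19, 0]) cylinder(h = 398, r = 19);
translate([288, 19, 0]) cylinder(h = 398, r = 19);
translate([19, 318, 0]) cylinder(h = 398, r = 19);
translate([288, 318, 0]) cylinder(h = 398, r = 19);
translate([10, 21, 438]) {
  cube([287, 295, 17]);
  translate([0, 0, 17]) cube([287, 17, 304]);
  translate([0, 278, 17]) cube([287, 17, 304]);
  translate([0, 17, 17]) cube([17, 261, 304]);
  translate([270, 17, 17]) cube([17, 261, 304]);
}
translate([18, 36, 759]) {
  cube([271, 265, 22]);
  translate([0, 0, 22]) cube([271, 22, 38]);
  translate([0, 243, 22]) cube([271, 22, 38]);
  translate([0, 22, 22]) cube([22, 221, 38]);
  translate([249, 22, 22]) cube([22, 221, 38]);
}
translate([21, 56, 819]) {
  cube([265, 225, 19]);
  translate([0, 0, 19]) cube([265, 19, 100]);
  translate([0, 206, 19]) cube([265, 19, 100]);
  translate([0, 19, 19]) cube([19, 187, 100]);
  translate([246, 19, 19]) cube([19, 187, 100]);
}
translate([30, 59, 938]) {
  cube([247, 219, 19]);
  translate([0, 0, 19]) cube([247, 19, 361]);
  translate([0, 200, 19]) cube([247, 19, 361]);
  translate([0, 19, 19]) cube([19, 181, 361]);
  translate([228, 19, 19]) cube([19, 181, 361]);
}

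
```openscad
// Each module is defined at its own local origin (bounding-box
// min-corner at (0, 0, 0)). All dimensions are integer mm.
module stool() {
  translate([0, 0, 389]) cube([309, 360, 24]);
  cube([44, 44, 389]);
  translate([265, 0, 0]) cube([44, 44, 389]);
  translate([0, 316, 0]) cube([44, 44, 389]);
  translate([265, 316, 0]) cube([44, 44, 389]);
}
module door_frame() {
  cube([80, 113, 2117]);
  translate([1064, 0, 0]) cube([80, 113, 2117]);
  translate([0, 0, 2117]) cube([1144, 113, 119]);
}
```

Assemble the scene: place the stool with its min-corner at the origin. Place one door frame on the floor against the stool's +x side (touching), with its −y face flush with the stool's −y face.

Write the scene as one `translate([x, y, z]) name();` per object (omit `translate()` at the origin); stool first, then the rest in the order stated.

stool();
translate([309, 0, 0]) door_frame();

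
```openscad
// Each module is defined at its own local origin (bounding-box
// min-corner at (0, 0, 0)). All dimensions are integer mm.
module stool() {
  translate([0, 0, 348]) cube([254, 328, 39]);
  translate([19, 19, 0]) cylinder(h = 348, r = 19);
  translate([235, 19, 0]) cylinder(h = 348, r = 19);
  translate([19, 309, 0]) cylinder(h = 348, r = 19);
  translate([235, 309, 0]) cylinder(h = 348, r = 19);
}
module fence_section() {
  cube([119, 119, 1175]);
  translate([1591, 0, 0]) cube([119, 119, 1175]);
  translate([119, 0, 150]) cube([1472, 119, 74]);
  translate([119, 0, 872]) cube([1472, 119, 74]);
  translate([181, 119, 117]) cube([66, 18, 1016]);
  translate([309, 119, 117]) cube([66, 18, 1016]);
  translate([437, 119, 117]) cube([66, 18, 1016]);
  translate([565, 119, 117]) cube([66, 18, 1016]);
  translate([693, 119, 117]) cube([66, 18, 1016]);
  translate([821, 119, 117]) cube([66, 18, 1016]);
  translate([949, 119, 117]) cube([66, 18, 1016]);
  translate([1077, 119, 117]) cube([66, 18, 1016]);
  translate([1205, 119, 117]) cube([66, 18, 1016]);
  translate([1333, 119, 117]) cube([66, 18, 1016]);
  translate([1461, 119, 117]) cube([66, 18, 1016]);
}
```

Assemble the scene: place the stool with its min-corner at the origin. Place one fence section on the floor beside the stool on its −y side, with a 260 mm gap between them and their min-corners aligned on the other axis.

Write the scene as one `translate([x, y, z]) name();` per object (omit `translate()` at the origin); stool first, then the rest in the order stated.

stool();
translate([0, -397, 0]) fence_section();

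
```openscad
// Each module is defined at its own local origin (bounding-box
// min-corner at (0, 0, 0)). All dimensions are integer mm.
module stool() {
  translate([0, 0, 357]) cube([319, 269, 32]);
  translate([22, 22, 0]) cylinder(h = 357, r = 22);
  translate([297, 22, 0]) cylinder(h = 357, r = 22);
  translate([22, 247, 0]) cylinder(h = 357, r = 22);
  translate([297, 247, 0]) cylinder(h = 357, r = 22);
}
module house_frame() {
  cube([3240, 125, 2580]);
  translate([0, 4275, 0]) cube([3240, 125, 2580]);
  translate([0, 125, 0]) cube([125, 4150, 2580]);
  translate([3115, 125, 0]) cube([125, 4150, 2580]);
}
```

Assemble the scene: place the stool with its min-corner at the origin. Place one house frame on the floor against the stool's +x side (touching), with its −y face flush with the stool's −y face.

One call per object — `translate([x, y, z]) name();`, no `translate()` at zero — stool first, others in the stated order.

stool();
translate([319, 0, 0]) house_frame();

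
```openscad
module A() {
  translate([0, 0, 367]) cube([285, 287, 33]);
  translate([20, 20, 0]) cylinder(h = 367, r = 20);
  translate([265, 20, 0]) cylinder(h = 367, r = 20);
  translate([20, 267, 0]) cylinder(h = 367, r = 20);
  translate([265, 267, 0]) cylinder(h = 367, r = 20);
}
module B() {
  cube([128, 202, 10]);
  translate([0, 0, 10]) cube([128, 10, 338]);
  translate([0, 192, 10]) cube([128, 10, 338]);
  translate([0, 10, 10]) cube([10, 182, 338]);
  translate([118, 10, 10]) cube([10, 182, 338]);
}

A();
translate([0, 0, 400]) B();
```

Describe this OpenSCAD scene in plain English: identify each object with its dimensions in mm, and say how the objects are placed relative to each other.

A is a four-legged stool. The seat is 285×287 mm, 33 mm thick, top at z = 400 mm. It stands on four round legs, each 40 mm in diameter, from z = 0 to the seat underside, each leg's axis is inset half a diameter from the nearest pair of seat edges (so the leg's bounding box is flush with the corner).

B is an open storage box with external size 128×202×348 mm and wall thickness 10 mm (the base is also 10 mm thick). The base covers the whole footprint; the four walls stand on the base, with the y-facing walls full-width and the x-facing walls fitting between their inner faces.

The open box is on top of the stool.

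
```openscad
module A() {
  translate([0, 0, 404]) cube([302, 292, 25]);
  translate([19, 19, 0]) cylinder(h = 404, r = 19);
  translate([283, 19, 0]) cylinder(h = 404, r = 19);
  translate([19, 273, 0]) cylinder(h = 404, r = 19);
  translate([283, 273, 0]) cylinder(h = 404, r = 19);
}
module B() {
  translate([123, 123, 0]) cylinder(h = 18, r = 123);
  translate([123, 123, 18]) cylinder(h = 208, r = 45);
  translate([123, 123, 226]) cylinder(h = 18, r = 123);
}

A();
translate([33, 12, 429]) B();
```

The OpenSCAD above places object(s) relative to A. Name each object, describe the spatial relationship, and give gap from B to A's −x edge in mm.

The spool's min-x is at 33; the stool's min-x is 0; gap = 33 mm.

A is a stool. B is a spool. The spool is on top of the stool. The gap from the spool to the stool's −x edge is 33 mm.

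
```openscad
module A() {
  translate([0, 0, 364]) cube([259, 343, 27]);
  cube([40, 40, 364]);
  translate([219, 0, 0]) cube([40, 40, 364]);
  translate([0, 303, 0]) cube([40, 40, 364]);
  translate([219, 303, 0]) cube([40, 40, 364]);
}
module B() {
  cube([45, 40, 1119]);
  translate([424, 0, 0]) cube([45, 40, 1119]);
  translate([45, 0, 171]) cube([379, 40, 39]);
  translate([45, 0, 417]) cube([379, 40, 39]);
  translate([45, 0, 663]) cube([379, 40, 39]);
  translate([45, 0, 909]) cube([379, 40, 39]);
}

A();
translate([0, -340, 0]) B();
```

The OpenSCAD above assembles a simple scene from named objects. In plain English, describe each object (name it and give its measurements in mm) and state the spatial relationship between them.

A is a simple wooden stool: a rectangular seat 259 mm (x) by 343 mm (y), 27 mm thick, top face at z = 391 mm, on four square legs, each 40×40 mm in cross-section. The legs rest on z = 0, each flush with a corner of the seat.

B is a straight ladder. Two 45×40 mm vertical rails, 1119 mm tall, stand 469 mm apart (outside-to-outside) with their front faces coplanar on the −y side. 4 rungs, each 40 mm deep and 39 mm tall, span between the inner faces of the rails, front faces flush with the rails. The lowest rung's underside is at z = 171 mm and rungs are spaced 246 mm apart (underside to underside).

The ladder is on the floor beside the stool on its −y side.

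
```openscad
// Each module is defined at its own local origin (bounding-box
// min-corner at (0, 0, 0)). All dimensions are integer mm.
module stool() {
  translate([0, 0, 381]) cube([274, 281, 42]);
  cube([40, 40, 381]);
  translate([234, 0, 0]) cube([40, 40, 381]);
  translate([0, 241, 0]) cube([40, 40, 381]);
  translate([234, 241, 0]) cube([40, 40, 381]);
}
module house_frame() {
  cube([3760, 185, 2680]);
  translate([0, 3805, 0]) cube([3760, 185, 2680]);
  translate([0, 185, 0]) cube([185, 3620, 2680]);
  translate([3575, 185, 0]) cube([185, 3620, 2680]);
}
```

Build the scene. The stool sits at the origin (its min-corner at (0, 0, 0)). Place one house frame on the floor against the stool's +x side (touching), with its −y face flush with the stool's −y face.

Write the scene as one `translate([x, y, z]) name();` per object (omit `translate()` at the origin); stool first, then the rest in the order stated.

stool();
translate([274, 0, 0]) house_frame();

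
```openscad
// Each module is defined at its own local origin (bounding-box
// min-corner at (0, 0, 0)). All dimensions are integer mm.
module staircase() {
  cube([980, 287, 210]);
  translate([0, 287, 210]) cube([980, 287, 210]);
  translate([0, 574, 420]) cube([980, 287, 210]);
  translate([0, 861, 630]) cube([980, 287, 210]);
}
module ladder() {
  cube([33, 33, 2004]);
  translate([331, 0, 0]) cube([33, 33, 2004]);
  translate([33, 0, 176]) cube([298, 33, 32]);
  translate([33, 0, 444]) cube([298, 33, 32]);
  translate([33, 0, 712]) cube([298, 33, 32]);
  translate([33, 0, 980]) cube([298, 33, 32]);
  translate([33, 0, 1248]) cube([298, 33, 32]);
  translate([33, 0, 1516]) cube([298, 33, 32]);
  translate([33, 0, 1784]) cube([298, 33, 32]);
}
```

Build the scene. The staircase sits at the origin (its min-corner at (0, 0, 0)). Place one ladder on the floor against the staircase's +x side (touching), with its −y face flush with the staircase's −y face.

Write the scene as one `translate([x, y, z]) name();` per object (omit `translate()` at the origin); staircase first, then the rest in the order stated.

staircase();
translate([980, 0, 0]) ladder();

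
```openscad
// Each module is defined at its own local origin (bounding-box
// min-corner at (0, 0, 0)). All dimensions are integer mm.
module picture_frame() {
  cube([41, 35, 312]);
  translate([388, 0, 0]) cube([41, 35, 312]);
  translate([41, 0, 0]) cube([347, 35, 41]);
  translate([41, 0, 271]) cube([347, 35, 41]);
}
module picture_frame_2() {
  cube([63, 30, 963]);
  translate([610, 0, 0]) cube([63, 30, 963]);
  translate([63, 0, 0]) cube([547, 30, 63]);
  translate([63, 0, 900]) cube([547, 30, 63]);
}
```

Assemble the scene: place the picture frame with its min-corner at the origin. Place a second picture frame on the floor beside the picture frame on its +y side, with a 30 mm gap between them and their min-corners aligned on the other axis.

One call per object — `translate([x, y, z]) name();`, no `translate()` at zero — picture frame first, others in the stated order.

picture_frame();
translate([0, 65, 0]) picture_frame_2();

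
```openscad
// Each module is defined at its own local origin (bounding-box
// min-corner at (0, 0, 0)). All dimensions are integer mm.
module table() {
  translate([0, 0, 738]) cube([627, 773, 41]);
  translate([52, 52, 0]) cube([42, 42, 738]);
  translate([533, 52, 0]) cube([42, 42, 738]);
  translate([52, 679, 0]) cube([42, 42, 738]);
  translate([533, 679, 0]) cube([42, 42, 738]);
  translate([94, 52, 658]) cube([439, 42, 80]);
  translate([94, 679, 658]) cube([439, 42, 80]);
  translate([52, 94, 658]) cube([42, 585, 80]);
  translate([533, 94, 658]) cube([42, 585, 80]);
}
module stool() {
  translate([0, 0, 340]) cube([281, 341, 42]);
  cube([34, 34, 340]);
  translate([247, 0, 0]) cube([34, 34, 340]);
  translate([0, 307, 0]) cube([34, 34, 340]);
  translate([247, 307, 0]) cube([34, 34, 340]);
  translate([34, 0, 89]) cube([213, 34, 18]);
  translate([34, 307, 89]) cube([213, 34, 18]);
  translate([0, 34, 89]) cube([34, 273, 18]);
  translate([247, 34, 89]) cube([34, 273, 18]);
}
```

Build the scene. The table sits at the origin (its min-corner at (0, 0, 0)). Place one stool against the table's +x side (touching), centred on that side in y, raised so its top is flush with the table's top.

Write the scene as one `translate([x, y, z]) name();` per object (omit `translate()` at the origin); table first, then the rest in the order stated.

table();
translate([627, 216, 397]) stool();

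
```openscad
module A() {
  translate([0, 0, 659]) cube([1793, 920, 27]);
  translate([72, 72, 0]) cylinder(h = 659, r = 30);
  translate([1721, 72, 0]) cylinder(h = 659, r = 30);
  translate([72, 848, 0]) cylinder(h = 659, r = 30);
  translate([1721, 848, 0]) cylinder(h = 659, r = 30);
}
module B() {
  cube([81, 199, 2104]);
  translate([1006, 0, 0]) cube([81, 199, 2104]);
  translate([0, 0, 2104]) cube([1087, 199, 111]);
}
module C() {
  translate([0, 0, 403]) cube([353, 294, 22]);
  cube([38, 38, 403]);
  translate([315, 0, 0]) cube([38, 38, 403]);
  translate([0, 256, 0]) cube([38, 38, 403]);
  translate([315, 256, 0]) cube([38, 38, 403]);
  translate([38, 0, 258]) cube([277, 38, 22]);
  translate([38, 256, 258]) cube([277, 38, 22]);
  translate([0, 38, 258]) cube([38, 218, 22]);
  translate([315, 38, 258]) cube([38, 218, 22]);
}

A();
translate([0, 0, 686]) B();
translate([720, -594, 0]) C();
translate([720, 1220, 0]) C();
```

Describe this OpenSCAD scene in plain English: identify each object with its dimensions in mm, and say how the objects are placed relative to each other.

A is a rectangular dining table. The top is 1793×920×27 mm with its upper surface at z = 686 mm. It stands on four round legs of 60 mm diameter, each leg's bounding box inset 42 mm from the nearest pair of top edges, running from the floor to the underside of the top.

B is a rectangular door frame: two vertical jambs of 81×199 mm section, 2104 mm tall, with a clear opening 925 mm wide between their inner faces. A header 111 mm tall and 199 mm deep lies on top of the jambs and spans the full outside width.

C is a simple wooden stool: a rectangular seat 353 mm (x) by 294 mm (y), 22 mm thick, top face at z = 425 mm, on four square legs, each 38×38 mm in cross-section. The legs rest on z = 0, each flush with a corner of the seat. Four stretchers, 38 mm wide and 22 mm tall, connect adjacent legs with their undersides at z = 258 mm, each running between the inner faces of the legs it joins and aligned with the legs' outer faces on the other axis.

The door frame is on top of the table. Two stools sit around the table at the −y, +y sides.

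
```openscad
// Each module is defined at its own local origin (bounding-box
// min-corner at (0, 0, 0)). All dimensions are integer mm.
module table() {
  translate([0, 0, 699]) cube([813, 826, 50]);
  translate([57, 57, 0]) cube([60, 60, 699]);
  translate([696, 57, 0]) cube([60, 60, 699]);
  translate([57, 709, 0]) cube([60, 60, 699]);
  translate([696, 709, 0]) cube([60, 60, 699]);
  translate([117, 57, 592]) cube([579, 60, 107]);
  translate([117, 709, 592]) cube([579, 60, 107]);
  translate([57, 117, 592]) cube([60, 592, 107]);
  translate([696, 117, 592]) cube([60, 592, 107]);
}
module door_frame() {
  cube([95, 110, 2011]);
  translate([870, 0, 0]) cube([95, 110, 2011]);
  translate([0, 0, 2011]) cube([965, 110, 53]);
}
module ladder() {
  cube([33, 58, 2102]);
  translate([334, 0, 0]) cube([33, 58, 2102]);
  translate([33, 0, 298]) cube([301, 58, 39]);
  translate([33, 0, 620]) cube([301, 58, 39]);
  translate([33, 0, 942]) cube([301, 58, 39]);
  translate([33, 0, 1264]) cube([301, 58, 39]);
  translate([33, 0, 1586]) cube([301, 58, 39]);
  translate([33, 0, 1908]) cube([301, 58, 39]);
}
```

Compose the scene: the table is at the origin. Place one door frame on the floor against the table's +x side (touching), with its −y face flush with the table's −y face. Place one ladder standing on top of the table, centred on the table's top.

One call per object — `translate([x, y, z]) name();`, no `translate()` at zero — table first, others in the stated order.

table();
translate([813, 0, 0]) door_frame();
translate([223, 384, 749]) ladder();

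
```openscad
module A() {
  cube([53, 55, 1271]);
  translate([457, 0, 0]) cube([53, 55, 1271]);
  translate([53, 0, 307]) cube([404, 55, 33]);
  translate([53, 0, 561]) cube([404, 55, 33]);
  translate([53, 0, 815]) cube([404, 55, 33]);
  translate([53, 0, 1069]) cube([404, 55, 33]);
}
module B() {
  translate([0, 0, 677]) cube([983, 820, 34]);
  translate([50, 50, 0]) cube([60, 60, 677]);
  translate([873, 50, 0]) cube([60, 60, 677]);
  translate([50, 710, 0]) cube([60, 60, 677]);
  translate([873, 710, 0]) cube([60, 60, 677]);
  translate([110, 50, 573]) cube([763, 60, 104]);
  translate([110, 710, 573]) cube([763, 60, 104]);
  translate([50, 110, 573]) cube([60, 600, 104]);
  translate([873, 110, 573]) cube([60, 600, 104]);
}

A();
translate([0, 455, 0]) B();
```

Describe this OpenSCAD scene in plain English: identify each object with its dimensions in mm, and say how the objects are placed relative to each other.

A is a wooden ladder with two side rails of 53×55 mm section and 1271 mm height, set 510 mm apart overall. Between them run 4 rectangular rungs (55 mm deep, 33 mm thick), front faces flush with the rails' −y face. The bottom of the first rung is 307 mm above the floor and each subsequent rung is 254 mm higher than the one below.

B is a table with a 983×820 mm rectangular top, 34 mm thick, top surface at z = 711 mm, supported by four 60×60 mm square legs, each inset 50 mm from the nearest pair of top edges, running from the floor. Four apron rails, 60 mm thick and 104 mm tall, run between adjacent legs with their top edges flush with the underside of the top and their outer faces flush with the legs' outer faces.

The table is on the floor beside the ladder on its +y side.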